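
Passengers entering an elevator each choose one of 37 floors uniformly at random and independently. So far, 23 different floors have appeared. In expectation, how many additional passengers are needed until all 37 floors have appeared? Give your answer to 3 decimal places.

From k distinct to k+1 distinct takes on average 37/(37-k) passengers.
Sum over k = 23,...,36: E = 37/14 + 37/13 + 37/12 + ... + 37/2 + 37/1 = 120.3078.

120.308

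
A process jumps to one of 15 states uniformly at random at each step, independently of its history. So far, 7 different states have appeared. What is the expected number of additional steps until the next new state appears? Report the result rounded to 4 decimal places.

1.8750

The number of steps until the next new state is geometric with success probability 8/15, so its mean is 15/8.
E = 15/8 = 1.87500.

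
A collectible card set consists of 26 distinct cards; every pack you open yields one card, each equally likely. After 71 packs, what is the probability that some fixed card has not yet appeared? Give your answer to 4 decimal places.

Each pack misses the fixed card with probability (26-1)/26 = 25/26, independently.
P(still missing after 71) = (25/26)^71 = 0.06175.

0.0617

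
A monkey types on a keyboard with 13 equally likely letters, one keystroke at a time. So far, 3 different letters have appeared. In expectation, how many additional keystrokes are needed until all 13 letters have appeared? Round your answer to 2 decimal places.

From k distinct to k+1 distinct takes on average 13/(13-k) keystrokes.
Sum over k = 3,...,12: E = 13/10 + 13/9 + 13/8 + ... + 13/2 + 13/1 = 38.077.

38.08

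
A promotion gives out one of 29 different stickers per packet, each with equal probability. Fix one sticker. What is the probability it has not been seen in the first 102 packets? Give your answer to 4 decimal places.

On each packet the fixed sticker fails to appear with probability 28/29.
P(still missing after 102) = (28/29)^102 = 0.02789.

0.0279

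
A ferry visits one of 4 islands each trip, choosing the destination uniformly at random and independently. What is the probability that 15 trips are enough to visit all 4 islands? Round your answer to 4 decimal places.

0.9467

By inclusion–exclusion over which islands are missing,
P(all seen) = Σ_{j=0}^{4} (-1)^j C(4,j)((4-j)/4)^15
= 1.00000 - 0.05345 + 0.00018 - 0.00000 + 0.00000
= 0.94673.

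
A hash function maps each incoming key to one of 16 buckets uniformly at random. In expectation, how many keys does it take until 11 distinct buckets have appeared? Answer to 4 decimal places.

Going from k to k+1 distinct takes a geometric number of keys with mean 16/(16-k).
Sum over k = 0,...,10: E = 16/16 + 16/15 + 16/14 + ... + 16/7 + 16/6 = 17.55833.

17.5583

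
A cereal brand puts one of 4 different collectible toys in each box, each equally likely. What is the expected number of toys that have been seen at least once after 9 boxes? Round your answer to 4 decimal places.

For each toy, P(seen in 9 boxes) = 1 - (3/4)^9 = 0.92492.
By linearity of expectation, E[distinct seen] = 4·(1 - (3/4)^9) = 3.69966.

3.6997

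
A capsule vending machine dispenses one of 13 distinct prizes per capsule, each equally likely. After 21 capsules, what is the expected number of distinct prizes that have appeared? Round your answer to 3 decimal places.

For each prize, P(seen in 21 capsules) = 1 - (12/13)^21 = 0.8138.
By linearity of expectation, E[distinct seen] = 13·(1 - (12/13)^21) = 10.5793.

10.579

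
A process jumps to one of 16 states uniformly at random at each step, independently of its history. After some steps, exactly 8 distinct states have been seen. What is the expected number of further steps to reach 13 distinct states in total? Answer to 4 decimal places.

14.1524

From k distinct to k+1 distinct takes on average 16/(16-k) steps.
Sum over k = 8,...,12: E = 16/8 + 16/7 + 16/6 + 16/5 + 16/4 = 14.15238.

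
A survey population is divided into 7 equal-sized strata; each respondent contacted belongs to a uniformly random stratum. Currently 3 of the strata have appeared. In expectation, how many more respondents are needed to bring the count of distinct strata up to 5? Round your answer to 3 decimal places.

With k distinct strata already seen, the next new one takes an expected 7/(7-k) respondents.
Sum over k = 3,...,4: E = 7/4 + 7/3 = 4.0833.

4.083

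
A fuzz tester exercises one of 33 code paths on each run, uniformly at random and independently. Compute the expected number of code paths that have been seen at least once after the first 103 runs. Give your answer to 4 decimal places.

31.6132

For each code path, P(seen in 103 runs) = 1 - (32/33)^103 = 0.95797.
By linearity of expectation, E[distinct seen] = 33·(1 - (32/33)^103) = 31.61316.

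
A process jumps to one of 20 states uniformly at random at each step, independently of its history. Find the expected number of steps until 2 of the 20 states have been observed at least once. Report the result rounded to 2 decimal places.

2.05

With k distinct states already seen, the next new one arrives after an expected 20/(20-k) steps.
Sum over k = 0,...,1: E = 20/20 + 20/19 = 2.053.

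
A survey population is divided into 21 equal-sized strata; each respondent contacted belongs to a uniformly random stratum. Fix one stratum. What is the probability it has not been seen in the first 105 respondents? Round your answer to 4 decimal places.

0.0060

On each respondent the fixed stratum fails to appear with probability 20/21.
P(still missing after 105) = (20/21)^105 = 0.00596.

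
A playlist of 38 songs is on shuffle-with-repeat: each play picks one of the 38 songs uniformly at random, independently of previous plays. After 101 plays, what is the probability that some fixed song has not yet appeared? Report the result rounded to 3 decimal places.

0.068

Each play misses the fixed song with probability (38-1)/38 = 37/38, independently.
P(still missing after 101) = (37/38)^101 = 0.0676.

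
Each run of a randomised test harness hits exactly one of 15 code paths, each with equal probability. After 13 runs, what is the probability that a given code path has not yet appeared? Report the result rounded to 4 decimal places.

0.4078

Each run misses the fixed code path with probability (15-1)/15 = 14/15, independently.
P(still missing after 13) = (14/15)^13 = 0.40783.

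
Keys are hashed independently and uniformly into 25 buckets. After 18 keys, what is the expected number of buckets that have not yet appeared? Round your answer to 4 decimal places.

For each bucket, P(unseen after 18) = (24/25)^18 = 0.47960.
By linearity of expectation, E[unseen] = 25·(24/25)^18 = 11.99008.

11.9901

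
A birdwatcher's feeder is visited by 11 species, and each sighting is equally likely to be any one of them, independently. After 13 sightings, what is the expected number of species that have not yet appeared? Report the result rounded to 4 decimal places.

For each species, P(unseen after 13) = (10/11)^13 = 0.28966.
By linearity of expectation, E[unseen] = 11·(10/11)^13 = 3.18631.

3.1863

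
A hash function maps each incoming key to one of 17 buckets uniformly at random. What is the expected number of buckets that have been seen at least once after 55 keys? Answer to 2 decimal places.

For each bucket, P(seen in 55 keys) = 1 - (16/17)^55 = 0.964.
By linearity of expectation, E[distinct seen] = 17·(1 - (16/17)^55) = 16.394.

16.39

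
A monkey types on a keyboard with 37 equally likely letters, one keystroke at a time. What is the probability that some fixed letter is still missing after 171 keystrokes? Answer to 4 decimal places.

0.0092

On each keystroke the fixed letter fails to appear with probability 36/37.
P(still missing after 171) = (36/37)^171 = 0.00923.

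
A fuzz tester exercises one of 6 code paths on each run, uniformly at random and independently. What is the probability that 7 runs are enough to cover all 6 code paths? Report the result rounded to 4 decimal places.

0.0540

By inclusion–exclusion over which code paths are missing,
P(all seen) = Σ_{j=0}^{6} (-1)^j C(6,j)((6-j)/6)^7
= 1.00000 - 1.67449 + 0.87791 - 0.15625 + 0.00686 - 0.00002 + 0.00000
= 0.05401.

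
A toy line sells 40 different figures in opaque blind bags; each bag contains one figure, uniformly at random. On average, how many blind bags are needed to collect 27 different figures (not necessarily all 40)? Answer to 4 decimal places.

43.9364

Going from k to k+1 distinct takes a geometric number of blind bags with mean 40/(40-k).
Sum over k = 0,...,26: E = 40/40 + 40/39 + 40/38 + ... + 40/15 + 40/14 = 43.93637.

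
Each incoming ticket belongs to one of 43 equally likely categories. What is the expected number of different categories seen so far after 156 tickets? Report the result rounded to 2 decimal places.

For each category, P(seen in 156 tickets) = 1 - (42/43)^156 = 0.975.
By linearity of expectation, E[distinct seen] = 43·(1 - (42/43)^156) = 41.905.

41.91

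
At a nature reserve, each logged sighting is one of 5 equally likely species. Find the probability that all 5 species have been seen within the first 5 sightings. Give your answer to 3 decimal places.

0.038

Let A_i be the event that species i is missing after 5 sightings. By inclusion–exclusion on the A_i,
P(all seen) = Σ_{j=0}^{5} (-1)^j C(5,j)((5-j)/5)^5
= 1.0000 - 1.6384 + 0.7776 - 0.1024 + 0.0016 - 0.0000
= 0.0384.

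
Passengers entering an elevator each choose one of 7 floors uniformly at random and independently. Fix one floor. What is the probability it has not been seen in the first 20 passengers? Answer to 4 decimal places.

Each passenger misses the fixed floor with probability (7-1)/7 = 6/7, independently.
P(still missing after 20) = (6/7)^20 = 0.04582.

0.0458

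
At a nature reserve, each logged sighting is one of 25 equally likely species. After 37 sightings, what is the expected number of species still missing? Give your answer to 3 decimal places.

5.520

For each species, P(unseen after 37) = (24/25)^37 = 0.2208.
By linearity of expectation, E[unseen] = 25·(24/25)^37 = 5.5205.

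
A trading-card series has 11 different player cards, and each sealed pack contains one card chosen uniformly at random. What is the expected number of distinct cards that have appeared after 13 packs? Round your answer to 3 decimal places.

7.814

For each card, P(seen in 13 packs) = 1 - (10/11)^13 = 0.7103.
By linearity of expectation, E[distinct seen] = 11·(1 - (10/11)^13) = 7.8137.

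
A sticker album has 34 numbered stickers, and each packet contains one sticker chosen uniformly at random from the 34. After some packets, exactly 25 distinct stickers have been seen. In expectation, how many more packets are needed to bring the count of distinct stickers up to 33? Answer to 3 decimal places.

62.185

The wait to go from k to k+1 distinct stickers is geometric with mean 34/(34-k).
Sum over k = 25,...,32: E = 34/9 + 34/8 + 34/7 + ... + 34/3 + 34/2 = 62.1849.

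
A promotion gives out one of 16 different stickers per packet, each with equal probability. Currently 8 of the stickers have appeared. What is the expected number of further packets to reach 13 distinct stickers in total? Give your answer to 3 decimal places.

With k distinct stickers already seen, the next new one takes an expected 16/(16-k) packets.
Sum over k = 8,...,12: E = 16/8 + 16/7 + 16/6 + 16/5 + 16/4 = 14.1524.

14.152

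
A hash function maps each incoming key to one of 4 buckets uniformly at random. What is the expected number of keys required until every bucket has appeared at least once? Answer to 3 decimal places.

Split into phases: going from k distinct to k+1 distinct takes on average 4/(4-k) keys.
E[T] = 4/4 + 4/3 + 4/2 + 4/1 = 4·H_{4}.
H_{4} = 2.0833, so E[T] = 8.3333.

8.333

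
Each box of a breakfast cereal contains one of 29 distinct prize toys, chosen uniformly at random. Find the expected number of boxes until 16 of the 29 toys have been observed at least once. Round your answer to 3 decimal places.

22.664

With k distinct toys already seen, the next new one arrives after an expected 29/(29-k) boxes.
Sum over k = 0,...,15: E = 29/29 + 29/28 + 29/27 + ... + 29/15 + 29/14 = 22.6641.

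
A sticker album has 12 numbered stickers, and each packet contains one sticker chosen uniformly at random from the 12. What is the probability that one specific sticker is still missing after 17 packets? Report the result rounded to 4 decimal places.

0.2278

On each packet the fixed sticker fails to appear with probability 11/12.
P(still missing after 17) = (11/12)^17 = 0.22782.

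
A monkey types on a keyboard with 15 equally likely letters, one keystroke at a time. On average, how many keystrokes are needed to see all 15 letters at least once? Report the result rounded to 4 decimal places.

Split into phases: going from k distinct to k+1 distinct takes on average 15/(15-k) keystrokes.
E[T] = 15/15 + 15/14 + 15/13 + ... + 15/2 + 15/1 = 15·H_{15}.
H_{15} = 3.31823, so E[T] = 49.77343.

49.7734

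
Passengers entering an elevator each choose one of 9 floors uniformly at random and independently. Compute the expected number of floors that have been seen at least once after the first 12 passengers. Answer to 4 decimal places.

6.8102

For each floor, P(seen in 12 passengers) = 1 - (8/9)^12 = 0.75668.
By linearity of expectation, E[distinct seen] = 9·(1 - (8/9)^12) = 6.81016.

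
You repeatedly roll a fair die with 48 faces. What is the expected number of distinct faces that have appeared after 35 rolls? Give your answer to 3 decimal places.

25.027

For each face, P(seen in 35 rolls) = 1 - (47/48)^35 = 0.5214.
By linearity of expectation, E[distinct seen] = 48·(1 - (47/48)^35) = 25.0267.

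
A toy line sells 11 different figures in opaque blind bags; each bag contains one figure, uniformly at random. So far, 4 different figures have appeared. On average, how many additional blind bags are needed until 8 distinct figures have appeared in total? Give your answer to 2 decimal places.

8.35

The wait to go from k to k+1 distinct figures is geometric with mean 11/(11-k).
Sum over k = 4,...,7: E = 11/7 + 11/6 + 11/5 + 11/4 = 8.355.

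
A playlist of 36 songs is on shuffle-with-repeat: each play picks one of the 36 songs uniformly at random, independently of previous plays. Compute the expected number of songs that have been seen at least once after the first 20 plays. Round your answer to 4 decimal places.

15.5066

For each song, P(seen in 20 plays) = 1 - (35/36)^20 = 0.43074.
By linearity of expectation, E[distinct seen] = 36·(1 - (35/36)^20) = 15.50663.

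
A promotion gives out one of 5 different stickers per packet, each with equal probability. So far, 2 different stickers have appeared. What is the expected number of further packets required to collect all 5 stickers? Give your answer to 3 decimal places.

9.167

From k distinct to k+1 distinct takes on average 5/(5-k) packets.
Sum over k = 2,...,4: E = 5/3 + 5/2 + 5/1 = 9.1667.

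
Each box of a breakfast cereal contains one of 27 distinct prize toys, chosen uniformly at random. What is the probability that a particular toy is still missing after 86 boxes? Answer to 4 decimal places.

Each box misses the fixed toy with probability (27-1)/27 = 26/27, independently.
P(still missing after 86) = (26/27)^86 = 0.03894.

0.0389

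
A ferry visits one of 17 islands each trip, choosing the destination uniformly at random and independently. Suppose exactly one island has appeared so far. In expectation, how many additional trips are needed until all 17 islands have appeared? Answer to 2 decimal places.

57.47

With k distinct islands already seen, the next new one takes an expected 17/(17-k) trips.
Sum over k = 1,...,16: E = 17/16 + 17/15 + 17/14 + ... + 17/2 + 17/1 = 57.472.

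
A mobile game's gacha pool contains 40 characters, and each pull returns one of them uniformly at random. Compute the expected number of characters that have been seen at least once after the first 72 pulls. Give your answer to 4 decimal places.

For each character, P(seen in 72 pulls) = 1 - (39/40)^72 = 0.83844.
By linearity of expectation, E[distinct seen] = 40·(1 - (39/40)^72) = 33.53762.

33.5376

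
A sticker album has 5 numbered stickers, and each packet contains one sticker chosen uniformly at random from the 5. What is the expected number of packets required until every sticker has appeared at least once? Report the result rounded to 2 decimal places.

After k distinct stickers have appeared, the next packet gives a new one with probability (5-k)/5, so the expected wait for the (k+1)-th is 5/(5-k).
E[T] = 5/5 + 5/4 + 5/3 + 5/2 + 5/1 = 5·H_{5}.
H_{5} = 2.283, so E[T] = 11.417.

11.42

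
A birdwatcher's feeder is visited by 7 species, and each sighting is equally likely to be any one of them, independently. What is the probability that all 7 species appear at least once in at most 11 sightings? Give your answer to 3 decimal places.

0.163

By inclusion–exclusion over which species are missing,
P(all seen) = Σ_{j=0}^{7} (-1)^j C(7,j)((7-j)/7)^11
= 1.0000 - 1.2843 + 0.5186 - 0.0742 + 0.0031 - 0.0000 + 0.0000 - 0.0000
= 0.1631.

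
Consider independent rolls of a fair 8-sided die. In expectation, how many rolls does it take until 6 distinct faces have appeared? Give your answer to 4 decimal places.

9.7429

With k distinct faces already seen, the next new one arrives after an expected 8/(8-k) rolls.
Sum over k = 0,...,5: E = 8/8 + 8/7 + 8/6 + 8/5 + 8/4 + 8/3 = 9.74286.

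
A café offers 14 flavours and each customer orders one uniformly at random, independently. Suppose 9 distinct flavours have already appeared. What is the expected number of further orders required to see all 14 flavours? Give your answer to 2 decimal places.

The wait to go from k to k+1 distinct flavours is geometric with mean 14/(14-k).
Sum over k = 9,...,13: E = 14/5 + 14/4 + 14/3 + 14/2 + 14/1 = 31.967.

31.97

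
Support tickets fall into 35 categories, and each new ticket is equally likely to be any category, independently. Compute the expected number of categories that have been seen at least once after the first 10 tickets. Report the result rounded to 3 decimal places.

For each category, P(seen in 10 tickets) = 1 - (34/35)^10 = 0.2516.
By linearity of expectation, E[distinct seen] = 35·(1 - (34/35)^10) = 8.8075.

8.808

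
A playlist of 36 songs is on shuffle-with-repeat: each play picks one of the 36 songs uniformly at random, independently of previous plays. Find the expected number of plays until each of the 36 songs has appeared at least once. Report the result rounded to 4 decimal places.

150.2841

Split into phases: going from k distinct to k+1 distinct takes on average 36/(36-k) plays.
E[T] = 36/36 + 36/35 + 36/34 + ... + 36/2 + 36/1 = 36·H_{36}.
H_{36} = 4.17456, so E[T] = 150.28413.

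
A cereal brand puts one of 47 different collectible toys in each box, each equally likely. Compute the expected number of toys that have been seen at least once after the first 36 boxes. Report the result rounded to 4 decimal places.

25.3301

For each toy, P(seen in 36 boxes) = 1 - (46/47)^36 = 0.53894.
By linearity of expectation, E[distinct seen] = 47·(1 - (46/47)^36) = 25.33010.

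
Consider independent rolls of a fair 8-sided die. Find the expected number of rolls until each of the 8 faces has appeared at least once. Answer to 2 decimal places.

Split into phases: going from k distinct to k+1 distinct takes on average 8/(8-k) rolls.
E[T] = 8/8 + 8/7 + 8/6 + ... + 8/2 + 8/1 = 8·H_{8}.
H_{8} = 2.718, so E[T] = 21.743.

21.74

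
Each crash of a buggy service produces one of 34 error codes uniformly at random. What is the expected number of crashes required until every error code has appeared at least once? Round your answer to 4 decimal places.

140.0191

Split into phases: going from k distinct to k+1 distinct takes on average 34/(34-k) crashes.
E[T] = 34/34 + 34/33 + 34/32 + ... + 34/2 + 34/1 = 34·H_{34}.
H_{34} = 4.11821, so E[T] = 140.01914.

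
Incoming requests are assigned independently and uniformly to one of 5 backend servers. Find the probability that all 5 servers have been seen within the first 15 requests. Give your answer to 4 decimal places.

Let A_i be the event that server i is missing after 15 requests. By inclusion–exclusion on the A_i,
P(all seen) = Σ_{j=0}^{5} (-1)^j C(5,j)((5-j)/5)^15
= 1.00000 - 0.17592 + 0.00470 - 0.00001 + 0.00000 - 0.00000
= 0.82877.

0.8288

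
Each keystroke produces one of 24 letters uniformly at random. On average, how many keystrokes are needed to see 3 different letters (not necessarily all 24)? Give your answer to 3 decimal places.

3.134

Going from k to k+1 distinct takes a geometric number of keystrokes with mean 24/(24-k).
Sum over k = 0,...,2: E = 24/24 + 24/23 + 24/22 = 3.1344.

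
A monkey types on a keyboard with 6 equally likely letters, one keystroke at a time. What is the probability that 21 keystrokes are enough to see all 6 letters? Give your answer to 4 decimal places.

By inclusion–exclusion over which letters are missing,
P(all seen) = Σ_{j=0}^{6} (-1)^j C(6,j)((6-j)/6)^21
= 1.00000 - 0.13042 + 0.00301 - 0.00001 + 0.00000 - 0.00000 + 0.00000
= 0.87258.

0.8726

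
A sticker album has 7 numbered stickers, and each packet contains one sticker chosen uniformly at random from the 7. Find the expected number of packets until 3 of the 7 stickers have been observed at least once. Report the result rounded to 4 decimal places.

Going from k to k+1 distinct takes a geometric number of packets with mean 7/(7-k).
Sum over k = 0,...,2: E = 7/7 + 7/6 + 7/5 = 3.56667.

3.5667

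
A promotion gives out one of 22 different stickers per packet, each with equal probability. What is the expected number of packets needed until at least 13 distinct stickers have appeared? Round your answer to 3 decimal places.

18.961

With k distinct stickers already seen, the next new one arrives after an expected 22/(22-k) packets.
Sum over k = 0,...,12: E = 22/22 + 22/21 + 22/20 + ... + 22/11 + 22/10 = 18.9606.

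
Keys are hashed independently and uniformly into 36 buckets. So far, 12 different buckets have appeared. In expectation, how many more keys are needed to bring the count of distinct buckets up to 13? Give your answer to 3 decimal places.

1.500

With k distinct buckets already seen, the next new one takes an expected 36/(36-k) keys.
Only the k = 12 term is needed: E = 36/24 = 1.5000.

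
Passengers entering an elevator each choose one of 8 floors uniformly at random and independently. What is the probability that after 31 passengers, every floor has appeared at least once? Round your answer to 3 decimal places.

Let A_i be the event that floor i is missing after 31 passengers. By inclusion–exclusion on the A_i,
P(all seen) = Σ_{j=0}^{8} (-1)^j C(8,j)((8-j)/8)^31
= 1.0000 - 0.1274 + 0.0038 - 0.0000 + 0.0000 - 0.0000 + 0.0000 - 0.0000 + 0.0000
= 0.8763.

0.876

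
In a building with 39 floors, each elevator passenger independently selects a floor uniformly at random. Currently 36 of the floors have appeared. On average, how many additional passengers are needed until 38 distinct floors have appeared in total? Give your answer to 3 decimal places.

32.500

From k distinct to k+1 distinct takes on average 39/(39-k) passengers.
Sum over k = 36,...,37: E = 39/3 + 39/2 = 32.5000.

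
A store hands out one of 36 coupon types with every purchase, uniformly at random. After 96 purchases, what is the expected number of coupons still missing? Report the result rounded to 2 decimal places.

2.41

For each coupon, P(unseen after 96) = (35/36)^96 = 0.067.
By linearity of expectation, E[unseen] = 36·(35/36)^96 = 2.409.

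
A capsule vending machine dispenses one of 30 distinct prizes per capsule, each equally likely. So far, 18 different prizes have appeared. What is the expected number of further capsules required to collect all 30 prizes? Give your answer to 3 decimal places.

With k distinct prizes already seen, the next new one takes an expected 30/(30-k) capsules.
Sum over k = 18,...,29: E = 30/12 + 30/11 + 30/10 + ... + 30/2 + 30/1 = 93.0963.

93.096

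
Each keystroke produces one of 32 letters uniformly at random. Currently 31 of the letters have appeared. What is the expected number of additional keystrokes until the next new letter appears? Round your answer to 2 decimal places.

32.00

Each keystroke yields a new letter with probability (32-31)/32 = 1/32, so the wait is geometric with mean 32/1.
E = 32/1 = 32.000.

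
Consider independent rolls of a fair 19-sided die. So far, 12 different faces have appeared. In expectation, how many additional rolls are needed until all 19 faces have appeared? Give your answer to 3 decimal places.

49.264

The wait to go from k to k+1 distinct faces is geometric with mean 19/(19-k).
Sum over k = 12,...,18: E = 19/7 + 19/6 + 19/5 + ... + 19/2 + 19/1 = 49.2643.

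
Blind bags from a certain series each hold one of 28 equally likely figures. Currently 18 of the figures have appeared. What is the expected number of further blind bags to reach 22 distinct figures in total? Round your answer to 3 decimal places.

13.411

With k distinct figures already seen, the next new one takes an expected 28/(28-k) blind bags.
Sum over k = 18,...,21: E = 28/10 + 28/9 + 28/8 + 28/7 = 13.4111.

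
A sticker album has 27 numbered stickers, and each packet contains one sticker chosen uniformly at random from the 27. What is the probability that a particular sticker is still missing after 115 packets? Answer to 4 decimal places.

On each packet the fixed sticker fails to appear with probability 26/27.
P(still missing after 115) = (26/27)^115 = 0.01303.

0.0130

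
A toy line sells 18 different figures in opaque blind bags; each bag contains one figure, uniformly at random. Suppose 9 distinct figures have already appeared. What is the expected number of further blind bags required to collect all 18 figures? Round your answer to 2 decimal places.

The wait to go from k to k+1 distinct figures is geometric with mean 18/(18-k).
Sum over k = 9,...,17: E = 18/9 + 18/8 + 18/7 + ... + 18/2 + 18/1 = 50.921.

50.92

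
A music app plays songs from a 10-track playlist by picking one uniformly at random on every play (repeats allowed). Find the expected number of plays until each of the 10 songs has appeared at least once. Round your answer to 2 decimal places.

29.29

Split into phases: going from k distinct to k+1 distinct takes on average 10/(10-k) plays.
E[T] = 10/10 + 10/9 + 10/8 + ... + 10/2 + 10/1 = 10·H_{10}.
H_{10} = 2.929, so E[T] = 29.290.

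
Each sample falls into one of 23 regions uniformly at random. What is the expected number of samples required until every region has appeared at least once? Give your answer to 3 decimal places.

Split into phases: going from k distinct to k+1 distinct takes on average 23/(23-k) samples.
E[T] = 23/23 + 23/22 + 23/21 + ... + 23/2 + 23/1 = 23·H_{23}.
H_{23} = 3.7343, so E[T] = 85.8887.

85.889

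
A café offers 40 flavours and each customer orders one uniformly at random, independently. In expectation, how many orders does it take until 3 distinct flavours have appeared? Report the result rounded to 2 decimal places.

With k distinct flavours already seen, the next new one arrives after an expected 40/(40-k) orders.
Sum over k = 0,...,2: E = 40/40 + 40/39 + 40/38 = 3.078.

3.08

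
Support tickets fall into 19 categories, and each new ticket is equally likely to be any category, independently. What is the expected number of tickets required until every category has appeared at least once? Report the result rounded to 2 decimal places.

After k distinct categories have appeared, the next ticket gives a new one with probability (19-k)/19, so the expected wait for the (k+1)-th is 19/(19-k).
E[T] = 19/19 + 19/18 + 19/17 + ... + 19/2 + 19/1 = 19·H_{19}.
H_{19} = 3.548, so E[T] = 67.407.

67.41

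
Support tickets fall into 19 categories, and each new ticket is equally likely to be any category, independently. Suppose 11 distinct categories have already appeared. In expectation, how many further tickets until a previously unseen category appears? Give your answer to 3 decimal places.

2.375

The number of tickets until the next new category is geometric with success probability 8/19, so its mean is 19/8.
E = 19/8 = 2.3750.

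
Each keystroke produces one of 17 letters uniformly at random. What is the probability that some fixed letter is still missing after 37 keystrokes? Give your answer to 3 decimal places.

On each keystroke the fixed letter fails to appear with probability 16/17.
P(still missing after 37) = (16/17)^37 = 0.1061.

0.106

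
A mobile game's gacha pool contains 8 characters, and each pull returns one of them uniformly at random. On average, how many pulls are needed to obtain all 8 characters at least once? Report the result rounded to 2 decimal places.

21.74

The wait to go from k to k+1 distinct characters is geometric with mean 8/(8-k).
E[T] = 8/8 + 8/7 + 8/6 + ... + 8/2 + 8/1 = 8·H_{8}.
H_{8} = 2.718, so E[T] = 21.743.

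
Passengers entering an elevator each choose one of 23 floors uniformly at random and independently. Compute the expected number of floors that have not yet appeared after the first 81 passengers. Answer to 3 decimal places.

0.628

For each floor, P(unseen after 81) = (22/23)^81 = 0.0273.
By linearity of expectation, E[unseen] = 23·(22/23)^81 = 0.6281.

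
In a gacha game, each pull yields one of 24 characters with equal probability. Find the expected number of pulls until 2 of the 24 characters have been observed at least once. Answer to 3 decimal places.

2.043

Going from k to k+1 distinct takes a geometric number of pulls with mean 24/(24-k).
Sum over k = 0,...,1: E = 24/24 + 24/23 = 2.0435.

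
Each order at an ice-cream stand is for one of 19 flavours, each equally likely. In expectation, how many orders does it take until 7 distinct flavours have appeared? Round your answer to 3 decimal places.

8.446

With k distinct flavours already seen, the next new one arrives after an expected 19/(19-k) orders.
Sum over k = 0,...,6: E = 19/19 + 19/18 + 19/17 + ... + 19/14 + 19/13 = 8.4461.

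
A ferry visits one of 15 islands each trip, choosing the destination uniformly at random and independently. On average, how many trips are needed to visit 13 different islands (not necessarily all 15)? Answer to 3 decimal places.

Going from k to k+1 distinct takes a geometric number of trips with mean 15/(15-k).
Sum over k = 0,...,12: E = 15/15 + 15/14 + 15/13 + ... + 15/4 + 15/3 = 27.2734.

27.273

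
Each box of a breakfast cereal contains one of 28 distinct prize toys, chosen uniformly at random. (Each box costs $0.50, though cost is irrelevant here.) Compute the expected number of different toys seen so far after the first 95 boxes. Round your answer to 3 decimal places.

For each toy, P(seen in 95 boxes) = 1 - (27/28)^95 = 0.9684.
By linearity of expectation, E[distinct seen] = 28·(1 - (27/28)^95) = 27.1155.

27.115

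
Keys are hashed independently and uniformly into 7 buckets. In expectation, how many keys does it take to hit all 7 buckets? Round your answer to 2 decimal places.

18.15

The wait to go from k to k+1 distinct buckets is geometric with mean 7/(7-k).
E[T] = 7/7 + 7/6 + 7/5 + ... + 7/2 + 7/1 = 7·H_{7}.
H_{7} = 2.593, so E[T] = 18.150.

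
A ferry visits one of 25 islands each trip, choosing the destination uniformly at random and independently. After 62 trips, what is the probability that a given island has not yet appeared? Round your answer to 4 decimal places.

Each trip misses the fixed island with probability (25-1)/25 = 24/25, independently.
P(still missing after 62) = (24/25)^62 = 0.07958.

0.0796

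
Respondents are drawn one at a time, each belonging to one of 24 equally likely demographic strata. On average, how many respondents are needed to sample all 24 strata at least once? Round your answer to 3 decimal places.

90.623

The wait to go from k to k+1 distinct strata is geometric with mean 24/(24-k).
E[T] = 24/24 + 24/23 + 24/22 + ... + 24/2 + 24/1 = 24·H_{24}.
H_{24} = 3.7760, so E[T] = 90.6230.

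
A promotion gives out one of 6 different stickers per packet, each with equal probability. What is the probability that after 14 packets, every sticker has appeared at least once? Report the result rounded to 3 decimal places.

By inclusion–exclusion over which stickers are missing,
P(all seen) = Σ_{j=0}^{6} (-1)^j C(6,j)((6-j)/6)^14
= 1.0000 - 0.4673 + 0.0514 - 0.0012 + 0.0000 - 0.0000 + 0.0000
= 0.5828.

0.583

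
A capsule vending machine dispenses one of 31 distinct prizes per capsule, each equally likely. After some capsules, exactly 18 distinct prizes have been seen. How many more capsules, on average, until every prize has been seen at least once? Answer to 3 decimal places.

98.584

The wait to go from k to k+1 distinct prizes is geometric with mean 31/(31-k).
Sum over k = 18,...,30: E = 31/13 + 31/12 + 31/11 + ... + 31/2 + 31/1 = 98.5841.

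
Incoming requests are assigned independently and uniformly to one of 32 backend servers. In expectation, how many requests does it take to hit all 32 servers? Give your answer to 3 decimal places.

The wait to go from k to k+1 distinct servers is geometric with mean 32/(32-k).
E[T] = 32/32 + 32/31 + 32/30 + ... + 32/2 + 32/1 = 32·H_{32}.
H_{32} = 4.0585, so E[T] = 129.8718.

129.872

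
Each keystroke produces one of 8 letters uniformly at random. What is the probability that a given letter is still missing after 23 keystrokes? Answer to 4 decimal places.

Each keystroke misses the fixed letter with probability (8-1)/8 = 7/8, independently.
P(still missing after 23) = (7/8)^23 = 0.04636.

0.0464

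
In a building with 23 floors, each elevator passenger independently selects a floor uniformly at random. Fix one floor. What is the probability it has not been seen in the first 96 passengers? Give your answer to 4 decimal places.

0.0140

On each passenger the fixed floor fails to appear with probability 22/23.
P(still missing after 96) = (22/23)^96 = 0.01402.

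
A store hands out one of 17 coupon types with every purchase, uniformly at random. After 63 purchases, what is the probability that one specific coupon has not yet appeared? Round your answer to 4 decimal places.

On each purchase the fixed coupon fails to appear with probability 16/17.
P(still missing after 63) = (16/17)^63 = 0.02194.

0.0219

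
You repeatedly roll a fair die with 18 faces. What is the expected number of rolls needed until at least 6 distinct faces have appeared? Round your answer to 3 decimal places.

7.054

With k distinct faces already seen, the next new one arrives after an expected 18/(18-k) rolls.
Sum over k = 0,...,5: E = 18/18 + 18/17 + 18/16 + 18/15 + 18/14 + 18/13 = 7.0542.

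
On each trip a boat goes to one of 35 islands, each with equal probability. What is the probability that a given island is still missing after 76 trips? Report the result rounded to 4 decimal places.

0.1105

On each trip the fixed island fails to appear with probability 34/35.
P(still missing after 76) = (34/35)^76 = 0.11047.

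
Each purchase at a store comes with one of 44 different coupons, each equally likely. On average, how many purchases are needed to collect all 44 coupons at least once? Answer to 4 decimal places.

Split into phases: going from k distinct to k+1 distinct takes on average 44/(44-k) purchases.
E[T] = 44/44 + 44/43 + 44/42 + ... + 44/2 + 44/1 = 44·H_{44}.
H_{44} = 4.37273, so E[T] = 192.39994.

192.3999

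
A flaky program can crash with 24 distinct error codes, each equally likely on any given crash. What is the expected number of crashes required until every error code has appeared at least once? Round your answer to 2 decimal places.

90.62

The wait to go from k to k+1 distinct error codes is geometric with mean 24/(24-k).
E[T] = 24/24 + 24/23 + 24/22 + ... + 24/2 + 24/1 = 24·H_{24}.
H_{24} = 3.776, so E[T] = 90.623.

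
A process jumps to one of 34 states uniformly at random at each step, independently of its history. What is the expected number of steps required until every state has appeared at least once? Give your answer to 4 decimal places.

140.0191

Split into phases: going from k distinct to k+1 distinct takes on average 34/(34-k) steps.
E[T] = 34/34 + 34/33 + 34/32 + ... + 34/2 + 34/1 = 34·H_{34}.
H_{34} = 4.11821, so E[T] = 140.01914.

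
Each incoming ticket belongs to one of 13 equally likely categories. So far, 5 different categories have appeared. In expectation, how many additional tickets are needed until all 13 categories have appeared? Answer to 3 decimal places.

35.332

From k distinct to k+1 distinct takes on average 13/(13-k) tickets.
Sum over k = 5,...,12: E = 13/8 + 13/7 + 13/6 + ... + 13/2 + 13/1 = 35.3321.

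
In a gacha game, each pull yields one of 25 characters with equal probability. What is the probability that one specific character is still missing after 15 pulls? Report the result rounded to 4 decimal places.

Each pull misses the fixed character with probability (25-1)/25 = 24/25, independently.
P(still missing after 15) = (24/25)^15 = 0.54209.

0.5421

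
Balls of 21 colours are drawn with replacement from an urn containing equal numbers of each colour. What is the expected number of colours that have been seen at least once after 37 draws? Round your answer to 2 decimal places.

17.55

For each colour, P(seen in 37 draws) = 1 - (20/21)^37 = 0.836.
By linearity of expectation, E[distinct seen] = 21·(1 - (20/21)^37) = 17.547.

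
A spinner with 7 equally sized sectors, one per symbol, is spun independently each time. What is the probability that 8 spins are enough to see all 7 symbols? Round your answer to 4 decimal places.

By inclusion–exclusion over which symbols are missing,
P(all seen) = Σ_{j=0}^{7} (-1)^j C(7,j)((7-j)/7)^8
= 1.00000 - 2.03950 + 1.42297 - 0.39789 + 0.03983 - 0.00093 + 0.00000 - 0.00000
= 0.02448.

0.0245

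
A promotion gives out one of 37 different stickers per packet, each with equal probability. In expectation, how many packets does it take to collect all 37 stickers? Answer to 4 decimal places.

155.4587

Split into phases: going from k distinct to k+1 distinct takes on average 37/(37-k) packets.
E[T] = 37/37 + 37/36 + 37/35 + ... + 37/2 + 37/1 = 37·H_{37}.
H_{37} = 4.20159, so E[T] = 155.45869.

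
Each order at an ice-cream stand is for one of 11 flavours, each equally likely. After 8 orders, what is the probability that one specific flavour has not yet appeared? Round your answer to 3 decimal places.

On each order the fixed flavour fails to appear with probability 10/11.
P(still missing after 8) = (10/11)^8 = 0.4665.

0.467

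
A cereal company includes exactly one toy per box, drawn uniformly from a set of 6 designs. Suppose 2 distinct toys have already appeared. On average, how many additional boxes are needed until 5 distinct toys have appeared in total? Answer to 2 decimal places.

The wait to go from k to k+1 distinct toys is geometric with mean 6/(6-k).
Sum over k = 2,...,4: E = 6/4 + 6/3 + 6/2 = 6.500.

6.50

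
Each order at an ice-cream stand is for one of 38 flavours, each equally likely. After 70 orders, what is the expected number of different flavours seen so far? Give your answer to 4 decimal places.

For each flavour, P(seen in 70 orders) = 1 - (37/38)^70 = 0.84538.
By linearity of expectation, E[distinct seen] = 38·(1 - (37/38)^70) = 32.12440.

32.1244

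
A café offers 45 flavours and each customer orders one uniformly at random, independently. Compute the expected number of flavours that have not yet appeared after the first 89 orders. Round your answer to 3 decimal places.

For each flavour, P(unseen after 89) = (44/45)^89 = 0.1353.
By linearity of expectation, E[unseen] = 45·(44/45)^89 = 6.0896.

6.090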